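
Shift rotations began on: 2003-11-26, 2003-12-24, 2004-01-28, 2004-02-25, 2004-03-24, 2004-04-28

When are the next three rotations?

2004-05-26, 2004-06-23, 2004-07-28

Gaps: 28, 35, 28, 28, 35 days — a mix of 28 and 35. Every date is a Wednesday.
Each is the 4th Wednesday of its month.
4th Wednesday of May 2004: 2004-05-26.
June 2004 — 4th Wednesday is 2004-06-23.
July 2004 — 4th Wednesday is 2004-07-28.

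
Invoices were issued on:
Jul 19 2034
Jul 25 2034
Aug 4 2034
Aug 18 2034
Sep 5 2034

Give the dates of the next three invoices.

Sep 27 2034, Oct 23 2034, Nov 22 2034

The spacing grows by 4 each time: 6, 10, 14, 18 days.
Next gap: 22 days. Sep 5 2034 + 22 days = Sep 27 2034.
Next gap: 26 days. Sep 27 2034 + 26 days = Oct 23 2034.
Next gap: 30 days. Oct 23 2034 + 30 days = Nov 22 2034.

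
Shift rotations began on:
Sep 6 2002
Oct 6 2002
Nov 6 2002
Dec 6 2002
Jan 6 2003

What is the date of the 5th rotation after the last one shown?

Each date is the 6th; the gaps (30, 31, 30, 31) track the month lengths.
The rule is the 6th of each month.
Next: February 2003 → Feb 6 2003.
Next: March 2003 → Mar 6 2003.
Next: April 2003 → Apr 6 2003.
May 2003: May 6 2003.
June 2003: Jun 6 2003.

Jun 6 2003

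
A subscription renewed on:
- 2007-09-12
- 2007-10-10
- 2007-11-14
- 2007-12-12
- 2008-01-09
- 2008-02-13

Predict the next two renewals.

All dates are Wednesdays, 28, 35, 28, 28, 35 days apart.
Specifically, the 2nd Wednesday of each month.
2nd Wednesday of March 2008: 2008-03-12.
2nd Wednesday of April 2008: 2008-04-09.

2008-03-12, 2008-04-09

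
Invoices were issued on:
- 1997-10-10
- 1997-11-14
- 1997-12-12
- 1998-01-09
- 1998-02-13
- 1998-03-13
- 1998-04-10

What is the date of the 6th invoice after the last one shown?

All dates are Fridays, 35, 28, 28, 35, 28, 28 days apart.
Specifically, the 2nd Friday of each month.
May 1998 — 2nd Friday is 1998-05-08.
2nd Friday of June 1998: 1998-06-12.
2nd Friday of July 1998: 1998-07-10.
August 1998 — 2nd Friday is 1998-08-14.
2nd Friday of September 1998: 1998-09-11.
October 1998 — 2nd Friday is 1998-10-09.

1998-10-09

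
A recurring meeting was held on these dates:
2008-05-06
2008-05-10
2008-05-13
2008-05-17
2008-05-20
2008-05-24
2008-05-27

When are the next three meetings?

Gaps: 4, 3, 4, 3, 4, 3 days — not constant, but cyclic with period 2.
The events fall on every Tuesday and Saturday.
Next Saturday: 2008-05-31.
The following Tuesday is 2008-06-03.
The following Saturday is 2008-06-07.

2008-05-31, 2008-06-03, 2008-06-07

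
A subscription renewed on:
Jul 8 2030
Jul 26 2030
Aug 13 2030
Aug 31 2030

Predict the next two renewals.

Sep 18 2030, Oct 6 2030

Gaps between consecutive events: 18, 18, 18 days — a constant 18-day interval.
Aug 31 2030 + 18 days = Sep 18 2030.
Sep 18 2030 + 18 days = Oct 6 2030.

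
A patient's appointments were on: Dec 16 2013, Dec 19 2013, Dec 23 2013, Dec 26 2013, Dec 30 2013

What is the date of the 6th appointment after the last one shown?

Jan 20 2014

Every event lands on a Monday or Thursday (gaps cycle 3, 4, 3, 4).
So the schedule is: every Monday and Thursday.
The following Thursday is Jan 2 2014.
The following Monday is Jan 6 2014.
Next Thursday: Jan 9 2014.
The following Monday is Jan 13 2014.
The following Thursday is Jan 16 2014.
The following Monday is Jan 20 2014.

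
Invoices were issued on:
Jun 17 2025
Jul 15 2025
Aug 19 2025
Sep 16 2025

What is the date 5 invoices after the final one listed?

These are Tuesdays at 28- or 35-day spacing (28, 35, 28).
The pattern: 3rd Tuesday of the month.
October 2025 — 3rd Tuesday is Oct 21 2025.
November 2025 — 3rd Tuesday is Nov 18 2025.
December 2025 — 3rd Tuesday is Dec 16 2025.
January 2026 — 3rd Tuesday is Jan 20 2026.
February 2026 — 3rd Tuesday is Feb 17 2026.

Feb 17 2026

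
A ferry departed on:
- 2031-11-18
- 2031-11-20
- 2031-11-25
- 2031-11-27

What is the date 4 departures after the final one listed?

2031-12-11

Gaps: 2, 5, 2 days — not constant, but cyclic with period 2.
The events fall on every Tuesday and Thursday.
Next Tuesday: 2031-12-02.
The following Thursday is 2031-12-04.
The following Tuesday is 2031-12-09.
The following Thursday is 2031-12-11.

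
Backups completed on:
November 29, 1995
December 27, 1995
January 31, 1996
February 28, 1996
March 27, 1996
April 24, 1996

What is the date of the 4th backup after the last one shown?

August 28, 1996

These are Wednesdays with 28, 35, 28, 28, 28-day gaps.
Each is the final Wednesday of its month — November 29, 1995 is past the 28th, so '4th Wednesday' doesn't fit.
May 1996 ends with Wednesday May 29, 1996.
Last Wednesday of June 1996: June 26, 1996.
July 1996 ends with Wednesday July 31, 1996.
August 1996 ends with Wednesday August 28, 1996.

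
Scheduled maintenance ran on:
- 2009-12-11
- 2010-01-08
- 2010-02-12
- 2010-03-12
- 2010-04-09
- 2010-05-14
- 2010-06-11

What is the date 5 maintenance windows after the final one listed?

All dates are Fridays, 28, 35, 28, 28, 35, 28 days apart.
Specifically, the 2nd Friday of each month.
July 2010 — 2nd Friday is 2010-07-09.
August 2010 — 2nd Friday is 2010-08-13.
September 2010 — 2nd Friday is 2010-09-10.
2nd Friday of October 2010: 2010-10-08.
2nd Friday of November 2010: 2010-11-12.

2010-11-12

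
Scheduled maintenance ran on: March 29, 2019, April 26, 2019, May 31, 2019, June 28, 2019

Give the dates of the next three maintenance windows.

These are Fridays with 28, 35, 28-day gaps.
Each is the final Friday of its month — March 29, 2019 is past the 28th, so '4th Friday' doesn't fit.
July 2019 ends with Friday July 26, 2019.
Last Friday of August 2019: August 30, 2019.
September 2019 ends with Friday September 27, 2019.

July 26, 2019; August 30, 2019; September 27, 2019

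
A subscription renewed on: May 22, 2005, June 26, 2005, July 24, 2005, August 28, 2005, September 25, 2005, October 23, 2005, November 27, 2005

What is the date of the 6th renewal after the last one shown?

Gaps: 35, 28, 35, 28, 28, 35 days — a mix of 28 and 35. Every date is a Sunday.
Each is the 4th Sunday of its month.
December 2005 — 4th Sunday is December 25, 2005.
January 2006 — 4th Sunday is January 22, 2006.
February 2006 — 4th Sunday is February 26, 2006.
4th Sunday of March 2006: March 26, 2006.
April 2006 — 4th Sunday is April 23, 2006.
May 2006 — 4th Sunday is May 28, 2006.

May 28, 2006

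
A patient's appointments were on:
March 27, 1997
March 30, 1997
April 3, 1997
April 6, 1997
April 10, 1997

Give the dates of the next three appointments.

April 13, 1997; April 17, 1997; April 20, 1997

The gap pattern 3, 4, 3, 4 repeats every 2 events.
These are the Thursdays and Sundays of each week.
The following Sunday is April 13, 1997.
The following Thursday is April 17, 1997.
The following Sunday is April 20, 1997.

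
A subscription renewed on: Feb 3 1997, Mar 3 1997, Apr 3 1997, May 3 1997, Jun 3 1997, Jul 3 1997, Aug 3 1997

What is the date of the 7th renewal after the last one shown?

Gaps: 28, 31, 30, 31, 30, 31 days — not constant. Every event is on the 3rd of the month.
Pattern: the 3rd of each month.
Next: September 1997 → Sep 3 1997.
October 1997: Oct 3 1997.
November 1997: Nov 3 1997.
Next: December 1997 → Dec 3 1997.
January 1998: Jan 3 1998.
Next: February 1998 → Feb 3 1998.
Next: March 1998 → Mar 3 1998.

Mar 3 1998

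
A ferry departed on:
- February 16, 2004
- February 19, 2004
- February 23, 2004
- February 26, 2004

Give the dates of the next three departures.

Every event lands on a Monday or Thursday (gaps cycle 3, 4, 3).
So the schedule is: every Monday and Thursday.
The following Monday is March 1, 2004.
The following Thursday is March 4, 2004.
The following Monday is March 8, 2004.

March 1, 2004; March 4, 2004; March 8, 2004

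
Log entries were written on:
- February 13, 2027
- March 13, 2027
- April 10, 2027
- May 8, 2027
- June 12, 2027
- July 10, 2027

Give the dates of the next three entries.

All dates are Saturdays, 28, 28, 28, 35, 28 days apart.
Specifically, the 2nd Saturday of each month.
August 2027 — 2nd Saturday is August 14, 2027.
September 2027 — 2nd Saturday is September 11, 2027.
2nd Saturday of October 2027: October 9, 2027.

August 14, 2027; September 11, 2027; October 9, 2027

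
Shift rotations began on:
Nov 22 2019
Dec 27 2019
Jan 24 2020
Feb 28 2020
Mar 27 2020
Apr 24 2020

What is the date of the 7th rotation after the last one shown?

Gaps: 35, 28, 35, 28, 28 days — a mix of 28 and 35. Every date is a Friday.
Each is the 4th Friday of its month.
4th Friday of May 2020: May 22 2020.
4th Friday of June 2020: Jun 26 2020.
July 2020 — 4th Friday is Jul 24 2020.
4th Friday of August 2020: Aug 28 2020.
4th Friday of September 2020: Sep 25 2020.
October 2020 — 4th Friday is Oct 23 2020.
November 2020 — 4th Friday is Nov 27 2020.

Nov 27 2020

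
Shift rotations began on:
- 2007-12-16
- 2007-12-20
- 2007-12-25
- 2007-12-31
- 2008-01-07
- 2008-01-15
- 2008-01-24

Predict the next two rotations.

The spacing grows by 1 each time: 4, 5, 6, 7, 8, 9 days.
Next gap: 10 days. 2008-01-24 + 10 days = 2008-02-03.
Next gap: 11 days. 2008-02-03 + 11 days = 2008-02-14.

2008-02-03, 2008-02-14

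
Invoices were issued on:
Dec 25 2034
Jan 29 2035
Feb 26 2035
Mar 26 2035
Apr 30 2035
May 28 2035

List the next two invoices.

Jun 25 2035, Jul 30 2035

All Mondays; the gaps (35, 28, 28, 35, 28) vary with month length.
This is the last Monday of each month.
Last Monday of June 2035: Jun 25 2035.
July 2035 ends with Monday Jul 30 2035.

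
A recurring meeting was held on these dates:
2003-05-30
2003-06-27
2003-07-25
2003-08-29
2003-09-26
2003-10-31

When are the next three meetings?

2003-11-28, 2003-12-26, 2004-01-30

Every date is a Friday; gaps 28, 28, 35, 28, 35 days.
Each is the last Friday of its month (at least one falls on the 29th or later, ruling out '4th Friday').
Last Friday of November 2003: 2003-11-28.
Last Friday of December 2003: 2003-12-26.
January 2004 ends with Friday 2004-01-30.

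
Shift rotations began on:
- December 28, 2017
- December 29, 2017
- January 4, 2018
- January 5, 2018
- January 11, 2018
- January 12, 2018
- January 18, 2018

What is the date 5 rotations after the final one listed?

February 2, 2018

Gaps: 1, 6, 1, 6, 1, 6 days — not constant, but cyclic with period 2.
The events fall on every Thursday and Friday.
The following Friday is January 19, 2018.
Next Thursday: January 25, 2018.
The following Friday is January 26, 2018.
The following Thursday is February 1, 2018.
The following Friday is February 2, 2018.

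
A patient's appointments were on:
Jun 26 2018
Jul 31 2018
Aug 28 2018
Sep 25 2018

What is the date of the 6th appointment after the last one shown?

Mar 26 2019

Every date is a Tuesday; gaps 35, 28, 28 days.
Each is the last Tuesday of its month (at least one falls on the 29th or later, ruling out '4th Tuesday').
October 2018 ends with Tuesday Oct 30 2018.
Last Tuesday of November 2018: Nov 27 2018.
December 2018 ends with Tuesday Dec 25 2018.
Last Tuesday of January 2019: Jan 29 2019.
Last Tuesday of February 2019: Feb 26 2019.
Last Tuesday of March 2019: Mar 26 2019.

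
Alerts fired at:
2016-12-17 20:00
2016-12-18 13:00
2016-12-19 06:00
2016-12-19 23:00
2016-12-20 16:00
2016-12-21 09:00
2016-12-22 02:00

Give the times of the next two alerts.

Gaps: 17, 17, 17, 17, 17, 17 hours — each event is 17 hours after the previous one.
2016-12-22 02:00 + 17 h = 2016-12-22 19:00.
2016-12-22 19:00 + 17 h = 2016-12-23 12:00.

2016-12-22 19:00, 2016-12-23 12:00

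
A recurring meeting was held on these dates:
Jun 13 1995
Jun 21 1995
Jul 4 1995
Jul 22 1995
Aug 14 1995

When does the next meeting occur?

Gaps: 8, 13, 18, 23 days — each gap is 5 larger than the previous one.
Next gap: 28 days. Aug 14 1995 + 28 days = Sep 11 1995.

Sep 11 1995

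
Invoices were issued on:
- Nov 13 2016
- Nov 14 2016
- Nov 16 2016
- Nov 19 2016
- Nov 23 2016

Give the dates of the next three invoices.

Intervals are 1, 2, 3, 4 days — an arithmetic progression with common difference 1.
Next gap: 5 days. Nov 23 2016 + 5 days = Nov 28 2016.
Next gap: 6 days. Nov 28 2016 + 6 days = Dec 4 2016.
Next gap: 7 days. Dec 4 2016 + 7 days = Dec 11 2016.

Nov 28 2016, Dec 4 2016, Dec 11 2016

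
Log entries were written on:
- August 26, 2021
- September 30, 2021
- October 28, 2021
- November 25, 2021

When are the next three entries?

Every date is a Thursday; gaps 35, 28, 28 days.
Each is the last Thursday of its month (at least one falls on the 29th or later, ruling out '4th Thursday').
December 2021 ends with Thursday December 30, 2021.
January 2022 ends with Thursday January 27, 2022.
February 2022 ends with Thursday February 24, 2022.

December 30, 2021; January 27, 2022; February 24, 2022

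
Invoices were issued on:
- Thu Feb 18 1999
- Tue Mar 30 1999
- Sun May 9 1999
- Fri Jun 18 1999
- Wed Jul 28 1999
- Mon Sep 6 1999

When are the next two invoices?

The spacing is 40, 40, 40, 40, 40 days — always 40 days.
Mon Sep 6 1999 + 40 days = Sat Oct 16 1999.
Sat Oct 16 1999 + 40 days = Thu Nov 25 1999.

Sat Oct 16 1999, Thu Nov 25 1999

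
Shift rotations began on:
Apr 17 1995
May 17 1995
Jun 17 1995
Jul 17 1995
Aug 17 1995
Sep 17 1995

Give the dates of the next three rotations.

Each date is the 17th; the gaps (30, 31, 30, 31, 31) track the month lengths.
The rule is the 17th of each month.
October 1995: Oct 17 1995.
November 1995: Nov 17 1995.
Next: December 1995 → Dec 17 1995.

Oct 17 1995, Nov 17 1995, Dec 17 1995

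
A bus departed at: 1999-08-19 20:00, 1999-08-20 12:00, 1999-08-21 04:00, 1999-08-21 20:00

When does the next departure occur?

Spacing: 16, 16, 16 h — constant 16 h.
1999-08-21 20:00 + 16 h = 1999-08-22 12:00.

1999-08-22 12:00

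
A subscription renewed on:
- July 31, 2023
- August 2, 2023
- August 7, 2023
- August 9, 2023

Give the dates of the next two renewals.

Every event lands on a Monday or Wednesday (gaps cycle 2, 5, 2).
So the schedule is: every Monday and Wednesday.
The following Monday is August 14, 2023.
The following Wednesday is August 16, 2023.

August 14, 2023; August 16, 2023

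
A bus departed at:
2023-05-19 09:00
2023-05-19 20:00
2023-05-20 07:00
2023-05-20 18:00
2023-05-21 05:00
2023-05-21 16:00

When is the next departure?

2023-05-22 03:00

The interval is a steady 11 hours (11, 11, 11, 11, 11).
2023-05-21 16:00 + 11 h = 2023-05-22 03:00.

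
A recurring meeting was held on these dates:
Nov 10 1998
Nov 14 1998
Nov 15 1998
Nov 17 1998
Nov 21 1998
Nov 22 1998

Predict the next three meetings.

Nov 24 1998, Nov 28 1998, Nov 29 1998

Every event lands on a Tuesday or Saturday or Sunday (gaps cycle 4, 1, 2, 4, 1).
So the schedule is: every Tuesday, Saturday and Sunday.
Next Tuesday: Nov 24 1998.
Next Saturday: Nov 28 1998.
The following Sunday is Nov 29 1998.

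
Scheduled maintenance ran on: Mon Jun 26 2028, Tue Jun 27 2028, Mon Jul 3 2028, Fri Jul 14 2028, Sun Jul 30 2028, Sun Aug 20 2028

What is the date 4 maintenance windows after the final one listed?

Mon Jan 1 2029

Gaps: 1, 6, 11, 16, 21 days — each gap is 5 larger than the previous one.
Next gap: 26 days. Sun Aug 20 2028 + 26 days = Fri Sep 15 2028.
Next gap: 31 days. Fri Sep 15 2028 + 31 days = Mon Oct 16 2028.
Next gap: 36 days. Mon Oct 16 2028 + 36 days = Tue Nov 21 2028.
Next gap: 41 days. Tue Nov 21 2028 + 41 days = Mon Jan 1 2029.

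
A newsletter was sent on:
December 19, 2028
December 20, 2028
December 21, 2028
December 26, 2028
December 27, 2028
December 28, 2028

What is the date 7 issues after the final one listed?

January 16, 2029

The gap pattern 1, 1, 5, 1, 1 repeats every 3 events.
These are the Tuesdays, Wednesdays and Thursdays of each week.
The following Tuesday is January 2, 2029.
The following Wednesday is January 3, 2029.
Next Thursday: January 4, 2029.
Next Tuesday: January 9, 2029.
Next Wednesday: January 10, 2029.
The following Thursday is January 11, 2029.
Next Tuesday: January 16, 2029.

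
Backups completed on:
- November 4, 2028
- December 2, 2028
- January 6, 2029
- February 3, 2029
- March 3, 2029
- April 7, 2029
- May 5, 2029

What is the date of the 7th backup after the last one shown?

December 1, 2029

Gaps: 28, 35, 28, 28, 35, 28 days — a mix of 28 and 35. Every date is a Saturday.
Each is the 1st Saturday of its month.
1st Saturday of June 2029: June 2, 2029.
1st Saturday of July 2029: July 7, 2029.
August 2029 — 1st Saturday is August 4, 2029.
1st Saturday of September 2029: September 1, 2029.
1st Saturday of October 2029: October 6, 2029.
November 2029 — 1st Saturday is November 3, 2029.
1st Saturday of December 2029: December 1, 2029.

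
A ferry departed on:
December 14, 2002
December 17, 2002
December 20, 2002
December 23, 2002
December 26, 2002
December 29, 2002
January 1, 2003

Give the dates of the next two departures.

Gaps between consecutive events: 3, 3, 3, 3, 3, 3 days — a constant 3-day interval.
January 1, 2003 + 3 days = January 4, 2003.
January 4, 2003 + 3 days = January 7, 2003.

January 4, 2003; January 7, 2003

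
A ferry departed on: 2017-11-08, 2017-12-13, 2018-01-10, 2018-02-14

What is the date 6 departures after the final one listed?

2018-08-08

All dates are Wednesdays, 35, 28, 35 days apart.
Specifically, the 2nd Wednesday of each month.
March 2018 — 2nd Wednesday is 2018-03-14.
2nd Wednesday of April 2018: 2018-04-11.
2nd Wednesday of May 2018: 2018-05-09.
June 2018 — 2nd Wednesday is 2018-06-13.
2nd Wednesday of July 2018: 2018-07-11.
2nd Wednesday of August 2018: 2018-08-08.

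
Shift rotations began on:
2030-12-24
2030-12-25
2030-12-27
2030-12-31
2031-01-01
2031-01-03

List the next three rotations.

2031-01-07, 2031-01-08, 2031-01-10

The gap pattern 1, 2, 4, 1, 2 repeats every 3 events.
These are the Tuesdays, Wednesdays and Fridays of each week.
Next Tuesday: 2031-01-07.
The following Wednesday is 2031-01-08.
The following Friday is 2031-01-10.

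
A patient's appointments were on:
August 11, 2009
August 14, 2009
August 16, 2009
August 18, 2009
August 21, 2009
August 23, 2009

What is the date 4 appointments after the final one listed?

The gap pattern 3, 2, 2, 3, 2 repeats every 3 events.
These are the Tuesdays, Fridays and Sundays of each week.
Next Tuesday: August 25, 2009.
The following Friday is August 28, 2009.
Next Sunday: August 30, 2009.
Next Tuesday: September 1, 2009.

September 1, 2009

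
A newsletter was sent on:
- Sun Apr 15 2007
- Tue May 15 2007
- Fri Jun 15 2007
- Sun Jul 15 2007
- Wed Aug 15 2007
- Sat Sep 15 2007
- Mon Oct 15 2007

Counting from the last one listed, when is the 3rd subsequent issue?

Tue Jan 15 2008

Gaps: 30, 31, 30, 31, 31, 30 days — not constant. Every event is on the 15th of the month.
Pattern: the 15th of each month.
Next: November 2007 → Thu Nov 15 2007.
December 2007: Sat Dec 15 2007.
January 2008: Tue Jan 15 2008.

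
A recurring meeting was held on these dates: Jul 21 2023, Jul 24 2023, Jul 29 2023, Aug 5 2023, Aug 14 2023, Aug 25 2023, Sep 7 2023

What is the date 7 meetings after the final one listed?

Feb 1 2024

The spacing grows by 2 each time: 3, 5, 7, 9, 11, 13 days.
Next gap: 15 days. Sep 7 2023 + 15 days = Sep 22 2023.
Next gap: 17 days. Sep 22 2023 + 17 days = Oct 9 2023.
Next gap: 19 days. Oct 9 2023 + 19 days = Oct 28 2023.
Next gap: 21 days. Oct 28 2023 + 21 days = Nov 18 2023.
Next gap: 23 days. Nov 18 2023 + 23 days = Dec 11 2023.
Next gap: 25 days. Dec 11 2023 + 25 days = Jan 5 2024.
Next gap: 27 days. Jan 5 2024 + 27 days = Feb 1 2024.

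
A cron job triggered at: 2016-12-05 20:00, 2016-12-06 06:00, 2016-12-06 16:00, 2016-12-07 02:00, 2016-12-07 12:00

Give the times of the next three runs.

Spacing: 10, 10, 10, 10 h — constant 10 h.
2016-12-07 12:00 + 10 h = 2016-12-07 22:00.
2016-12-07 22:00 + 10 h = 2016-12-08 08:00.
2016-12-08 08:00 + 10 h = 2016-12-08 18:00.

2016-12-07 22:00, 2016-12-08 08:00, 2016-12-08 18:00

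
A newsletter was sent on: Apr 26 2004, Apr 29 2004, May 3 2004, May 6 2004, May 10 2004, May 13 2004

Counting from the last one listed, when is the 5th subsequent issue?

Every event lands on a Monday or Thursday (gaps cycle 3, 4, 3, 4, 3).
So the schedule is: every Monday and Thursday.
The following Monday is May 17 2004.
Next Thursday: May 20 2004.
The following Monday is May 24 2004.
The following Thursday is May 27 2004.
The following Monday is May 31 2004.

May 31 2004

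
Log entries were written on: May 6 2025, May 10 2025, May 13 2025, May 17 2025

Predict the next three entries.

The gap pattern 4, 3, 4 repeats every 2 events.
These are the Tuesdays and Saturdays of each week.
Next Tuesday: May 20 2025.
Next Saturday: May 24 2025.
The following Tuesday is May 27 2025.

May 20 2025, May 24 2025, May 27 2025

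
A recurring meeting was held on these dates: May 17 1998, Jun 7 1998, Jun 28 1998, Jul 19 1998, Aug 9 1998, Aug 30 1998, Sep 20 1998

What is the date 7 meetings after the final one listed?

Feb 14 1999

Every event comes 21 days after the last (21, 21, 21, 21, 21, 21).
Sep 20 1998 + 21 days = Oct 11 1998.
Oct 11 1998 + 21 days = Nov 1 1998.
Nov 1 1998 + 21 days = Nov 22 1998.
Nov 22 1998 + 21 days = Dec 13 1998.
Dec 13 1998 + 21 days = Jan 3 1999.
Jan 3 1999 + 21 days = Jan 24 1999.
Jan 24 1999 + 21 days = Feb 14 1999.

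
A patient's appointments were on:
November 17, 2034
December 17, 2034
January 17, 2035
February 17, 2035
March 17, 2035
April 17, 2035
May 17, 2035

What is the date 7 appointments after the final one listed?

December 17, 2035

Each date is the 17th; the gaps (30, 31, 31, 28, 31, 30) track the month lengths.
The rule is the 17th of each month.
June 2035: June 17, 2035.
Next: July 2035 → July 17, 2035.
August 2035: August 17, 2035.
September 2035: September 17, 2035.
Next: October 2035 → October 17, 2035.
November 2035: November 17, 2035.
Next: December 2035 → December 17, 2035.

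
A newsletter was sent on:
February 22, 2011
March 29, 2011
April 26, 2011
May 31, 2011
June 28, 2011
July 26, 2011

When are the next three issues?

August 30, 2011; September 27, 2011; October 25, 2011

All Tuesdays; the gaps (35, 28, 35, 28, 28) vary with month length.
This is the last Tuesday of each month.
Last Tuesday of August 2011: August 30, 2011.
September 2011 ends with Tuesday September 27, 2011.
October 2011 ends with Tuesday October 25, 2011.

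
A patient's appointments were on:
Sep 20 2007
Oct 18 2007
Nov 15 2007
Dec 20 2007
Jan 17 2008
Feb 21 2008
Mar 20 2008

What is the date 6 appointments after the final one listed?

Sep 18 2008

These are Thursdays at 28- or 35-day spacing (28, 28, 35, 28, 35, 28).
The pattern: 3rd Thursday of the month.
April 2008 — 3rd Thursday is Apr 17 2008.
May 2008 — 3rd Thursday is May 15 2008.
3rd Thursday of June 2008: Jun 19 2008.
July 2008 — 3rd Thursday is Jul 17 2008.
3rd Thursday of August 2008: Aug 21 2008.
3rd Thursday of September 2008: Sep 18 2008.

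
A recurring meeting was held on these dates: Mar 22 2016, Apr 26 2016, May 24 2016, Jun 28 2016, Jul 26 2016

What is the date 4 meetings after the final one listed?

Nov 22 2016

All dates are Tuesdays, 35, 28, 35, 28 days apart.
Specifically, the 4th Tuesday of each month.
4th Tuesday of August 2016: Aug 23 2016.
4th Tuesday of September 2016: Sep 27 2016.
4th Tuesday of October 2016: Oct 25 2016.
4th Tuesday of November 2016: Nov 22 2016.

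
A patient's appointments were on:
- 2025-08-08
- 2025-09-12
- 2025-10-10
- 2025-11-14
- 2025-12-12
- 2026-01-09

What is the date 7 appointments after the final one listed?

All dates are Fridays, 35, 28, 35, 28, 28 days apart.
Specifically, the 2nd Friday of each month.
2nd Friday of February 2026: 2026-02-13.
2nd Friday of March 2026: 2026-03-13.
April 2026 — 2nd Friday is 2026-04-10.
2nd Friday of May 2026: 2026-05-08.
June 2026 — 2nd Friday is 2026-06-12.
July 2026 — 2nd Friday is 2026-07-10.
2nd Friday of August 2026: 2026-08-14.

2026-08-14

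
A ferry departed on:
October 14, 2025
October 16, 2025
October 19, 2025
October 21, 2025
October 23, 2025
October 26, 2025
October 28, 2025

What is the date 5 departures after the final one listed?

November 9, 2025

The gap pattern 2, 3, 2, 2, 3, 2 repeats every 3 events.
These are the Tuesdays, Thursdays and Sundays of each week.
The following Thursday is October 30, 2025.
The following Sunday is November 2, 2025.
Next Tuesday: November 4, 2025.
The following Thursday is November 6, 2025.
Next Sunday: November 9, 2025.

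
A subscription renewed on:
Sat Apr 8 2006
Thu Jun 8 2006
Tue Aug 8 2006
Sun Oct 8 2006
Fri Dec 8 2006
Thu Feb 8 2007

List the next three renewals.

The day-of-month is always 8 (61, 61, 61, 61, 62 days between events).
So this recurs on the 8th of every 2 months.
Next: April 2007 → Sun Apr 8 2007.
Next: June 2007 → Fri Jun 8 2007.
Next: August 2007 → Wed Aug 8 2007.

Sun Apr 8 2007, Fri Jun 8 2007, Wed Aug 8 2007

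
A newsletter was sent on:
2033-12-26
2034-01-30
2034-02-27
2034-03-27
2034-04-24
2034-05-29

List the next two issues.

2034-06-26, 2034-07-31

Every date is a Monday; gaps 35, 28, 28, 28, 35 days.
Each is the last Monday of its month (at least one falls on the 29th or later, ruling out '4th Monday').
Last Monday of June 2034: 2034-06-26.
Last Monday of July 2034: 2034-07-31.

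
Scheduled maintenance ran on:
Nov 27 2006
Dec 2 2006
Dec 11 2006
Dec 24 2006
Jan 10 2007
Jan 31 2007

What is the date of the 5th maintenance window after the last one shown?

Intervals are 5, 9, 13, 17, 21 days — an arithmetic progression with common difference 4.
Next gap: 25 days. Jan 31 2007 + 25 days = Feb 25 2007.
Next gap: 29 days. Feb 25 2007 + 29 days = Mar 26 2007.
Next gap: 33 days. Mar 26 2007 + 33 days = Apr 28 2007.
Next gap: 37 days. Apr 28 2007 + 37 days = Jun 4 2007.
Next gap: 41 days. Jun 4 2007 + 41 days = Jul 15 2007.

Jul 15 2007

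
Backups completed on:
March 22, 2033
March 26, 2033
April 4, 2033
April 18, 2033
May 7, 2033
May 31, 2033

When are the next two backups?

June 29, 2033; August 2, 2033

The spacing grows by 5 each time: 4, 9, 14, 19, 24 days.
Next gap: 29 days. May 31, 2033 + 29 days = June 29, 2033.
Next gap: 34 days. June 29, 2033 + 34 days = August 2, 2033.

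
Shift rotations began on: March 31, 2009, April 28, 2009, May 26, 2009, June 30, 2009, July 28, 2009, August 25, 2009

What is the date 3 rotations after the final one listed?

November 24, 2009

Every date is a Tuesday; gaps 28, 28, 35, 28, 28 days.
Each is the last Tuesday of its month (at least one falls on the 29th or later, ruling out '4th Tuesday').
September 2009 ends with Tuesday September 29, 2009.
Last Tuesday of October 2009: October 27, 2009.
Last Tuesday of November 2009: November 24, 2009.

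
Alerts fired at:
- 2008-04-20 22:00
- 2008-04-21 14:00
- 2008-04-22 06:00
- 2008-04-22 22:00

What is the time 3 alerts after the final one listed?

Spacing: 16, 16, 16 h — constant 16 h.
2008-04-22 22:00 + 16 h = 2008-04-23 14:00.
2008-04-23 14:00 + 16 h = 2008-04-24 06:00.
2008-04-24 06:00 + 16 h = 2008-04-24 22:00.

2008-04-24 22:00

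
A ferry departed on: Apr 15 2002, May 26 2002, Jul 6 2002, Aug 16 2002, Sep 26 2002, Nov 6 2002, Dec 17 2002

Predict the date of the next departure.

The spacing is 41, 41, 41, 41, 41, 41 days — always 41 days.
Dec 17 2002 + 41 days = Jan 27 2003.

Jan 27 2003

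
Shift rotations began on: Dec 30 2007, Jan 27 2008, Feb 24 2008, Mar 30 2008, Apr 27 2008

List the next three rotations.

May 25 2008, Jun 29 2008, Jul 27 2008

These are Sundays with 28, 28, 35, 28-day gaps.
Each is the final Sunday of its month — Dec 30 2007 is past the 28th, so '4th Sunday' doesn't fit.
May 2008 ends with Sunday May 25 2008.
June 2008 ends with Sunday Jun 29 2008.
Last Sunday of July 2008: Jul 27 2008.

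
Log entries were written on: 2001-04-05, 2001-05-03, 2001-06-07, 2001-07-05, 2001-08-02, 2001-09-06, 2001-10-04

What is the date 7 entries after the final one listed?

These are Thursdays at 28- or 35-day spacing (28, 35, 28, 28, 35, 28).
The pattern: 1st Thursday of the month.
November 2001 — 1st Thursday is 2001-11-01.
1st Thursday of December 2001: 2001-12-06.
January 2002 — 1st Thursday is 2002-01-03.
1st Thursday of February 2002: 2002-02-07.
March 2002 — 1st Thursday is 2002-03-07.
April 2002 — 1st Thursday is 2002-04-04.
May 2002 — 1st Thursday is 2002-05-02.

2002-05-02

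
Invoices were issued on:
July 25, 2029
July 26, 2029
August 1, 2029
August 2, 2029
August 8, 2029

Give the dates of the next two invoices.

Every event lands on a Wednesday or Thursday (gaps cycle 1, 6, 1, 6).
So the schedule is: every Wednesday and Thursday.
The following Thursday is August 9, 2029.
The following Wednesday is August 15, 2029.

August 9, 2029; August 15, 2029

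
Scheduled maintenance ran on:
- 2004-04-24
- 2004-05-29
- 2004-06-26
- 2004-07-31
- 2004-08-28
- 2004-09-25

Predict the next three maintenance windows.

2004-10-30, 2004-11-27, 2004-12-25

These are Saturdays with 35, 28, 35, 28, 28-day gaps.
Each is the final Saturday of its month — 2004-05-29 is past the 28th, so '4th Saturday' doesn't fit.
October 2004 ends with Saturday 2004-10-30.
Last Saturday of November 2004: 2004-11-27.
December 2004 ends with Saturday 2004-12-25.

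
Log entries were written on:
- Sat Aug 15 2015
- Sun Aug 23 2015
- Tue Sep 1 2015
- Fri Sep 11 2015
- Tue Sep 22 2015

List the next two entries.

Gaps: 8, 9, 10, 11 days — each gap is 1 larger than the previous one.
Next gap: 12 days. Tue Sep 22 2015 + 12 days = Sun Oct 4 2015.
Next gap: 13 days. Sun Oct 4 2015 + 13 days = Sat Oct 17 2015.

Sun Oct 4 2015, Sat Oct 17 2015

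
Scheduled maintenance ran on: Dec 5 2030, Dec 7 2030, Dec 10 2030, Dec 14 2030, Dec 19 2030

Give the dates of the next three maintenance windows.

Gaps: 2, 3, 4, 5 days — each gap is 1 larger than the previous one.
Next gap: 6 days. Dec 19 2030 + 6 days = Dec 25 2030.
Next gap: 7 days. Dec 25 2030 + 7 days = Jan 1 2031.
Next gap: 8 days. Jan 1 2031 + 8 days = Jan 9 2031.

Dec 25 2030, Jan 1 2031, Jan 9 2031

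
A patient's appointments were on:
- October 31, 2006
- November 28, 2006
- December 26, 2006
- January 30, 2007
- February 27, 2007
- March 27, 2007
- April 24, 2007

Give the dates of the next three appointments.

All Tuesdays; the gaps (28, 28, 35, 28, 28, 28) vary with month length.
This is the last Tuesday of each month.
May 2007 ends with Tuesday May 29, 2007.
June 2007 ends with Tuesday June 26, 2007.
Last Tuesday of July 2007: July 31, 2007.

May 29, 2007; June 26, 2007; July 31, 2007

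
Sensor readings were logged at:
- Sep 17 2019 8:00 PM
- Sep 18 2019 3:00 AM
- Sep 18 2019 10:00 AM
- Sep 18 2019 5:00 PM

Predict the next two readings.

Sep 19 2019 12:00 AM, Sep 19 2019 7:00 AM

Gaps: 7, 7, 7 hours — each event is 7 hours after the previous one.
Sep 18 2019 5:00 PM + 7 h = Sep 19 2019 12:00 AM.
Sep 19 2019 12:00 AM + 7 h = Sep 19 2019 7:00 AM.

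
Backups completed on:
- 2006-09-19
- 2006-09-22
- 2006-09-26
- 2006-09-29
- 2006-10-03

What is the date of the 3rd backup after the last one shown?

2006-10-13

Gaps: 3, 4, 3, 4 days — not constant, but cyclic with period 2.
The events fall on every Tuesday and Friday.
The following Friday is 2006-10-06.
Next Tuesday: 2006-10-10.
The following Friday is 2006-10-13.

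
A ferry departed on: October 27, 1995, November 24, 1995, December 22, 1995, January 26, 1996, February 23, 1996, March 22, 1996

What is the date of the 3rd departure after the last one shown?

Gaps: 28, 28, 35, 28, 28 days — a mix of 28 and 35. Every date is a Friday.
Each is the 4th Friday of its month.
April 1996 — 4th Friday is April 26, 1996.
4th Friday of May 1996: May 24, 1996.
4th Friday of June 1996: June 28, 1996.

June 28, 1996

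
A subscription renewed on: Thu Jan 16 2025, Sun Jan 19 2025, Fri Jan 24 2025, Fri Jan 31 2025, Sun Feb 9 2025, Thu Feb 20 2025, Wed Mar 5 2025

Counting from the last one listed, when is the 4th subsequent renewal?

The spacing grows by 2 each time: 3, 5, 7, 9, 11, 13 days.
Next gap: 15 days. Wed Mar 5 2025 + 15 days = Thu Mar 20 2025.
Next gap: 17 days. Thu Mar 20 2025 + 17 days = Sun Apr 6 2025.
Next gap: 19 days. Sun Apr 6 2025 + 19 days = Fri Apr 25 2025.
Next gap: 21 days. Fri Apr 25 2025 + 21 days = Fri May 16 2025.

Fri May 16 2025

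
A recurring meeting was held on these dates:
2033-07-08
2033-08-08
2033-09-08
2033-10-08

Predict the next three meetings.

2033-11-08, 2033-12-08, 2034-01-08

The day-of-month is always 8 (31, 31, 30 days between events).
So this recurs on the 8th of each month.
November 2033: 2033-11-08.
December 2033: 2033-12-08.
January 2034: 2034-01-08.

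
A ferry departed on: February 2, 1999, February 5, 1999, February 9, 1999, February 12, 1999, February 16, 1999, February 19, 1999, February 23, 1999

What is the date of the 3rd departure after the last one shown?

March 5, 1999

The gap pattern 3, 4, 3, 4, 3, 4 repeats every 2 events.
These are the Tuesdays and Fridays of each week.
The following Friday is February 26, 1999.
Next Tuesday: March 2, 1999.
Next Friday: March 5, 1999.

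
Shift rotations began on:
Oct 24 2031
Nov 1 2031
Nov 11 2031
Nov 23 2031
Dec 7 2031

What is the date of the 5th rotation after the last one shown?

Mar 16 2032

The spacing grows by 2 each time: 8, 10, 12, 14 days.
Next gap: 16 days. Dec 7 2031 + 16 days = Dec 23 2031.
Next gap: 18 days. Dec 23 2031 + 18 days = Jan 10 2032.
Next gap: 20 days. Jan 10 2032 + 20 days = Jan 30 2032.
Next gap: 22 days. Jan 30 2032 + 22 days = Feb 21 2032.
Next gap: 24 days. Feb 21 2032 + 24 days = Mar 16 2032.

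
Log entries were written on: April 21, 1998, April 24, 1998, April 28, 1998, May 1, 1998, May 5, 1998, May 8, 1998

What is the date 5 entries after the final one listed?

Every event lands on a Tuesday or Friday (gaps cycle 3, 4, 3, 4, 3).
So the schedule is: every Tuesday and Friday.
The following Tuesday is May 12, 1998.
The following Friday is May 15, 1998.
Next Tuesday: May 19, 1998.
The following Friday is May 22, 1998.
The following Tuesday is May 26, 1998.

May 26, 1998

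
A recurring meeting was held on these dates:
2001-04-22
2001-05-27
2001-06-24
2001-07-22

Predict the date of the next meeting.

2001-08-26

All dates are Sundays, 35, 28, 28 days apart.
Specifically, the 4th Sunday of each month.
August 2001 — 4th Sunday is 2001-08-26.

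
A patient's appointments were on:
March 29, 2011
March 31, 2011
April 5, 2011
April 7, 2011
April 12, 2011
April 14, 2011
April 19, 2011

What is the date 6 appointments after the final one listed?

May 10, 2011

Gaps: 2, 5, 2, 5, 2, 5 days — not constant, but cyclic with period 2.
The events fall on every Tuesday and Thursday.
The following Thursday is April 21, 2011.
The following Tuesday is April 26, 2011.
Next Thursday: April 28, 2011.
The following Tuesday is May 3, 2011.
The following Thursday is May 5, 2011.
Next Tuesday: May 10, 2011.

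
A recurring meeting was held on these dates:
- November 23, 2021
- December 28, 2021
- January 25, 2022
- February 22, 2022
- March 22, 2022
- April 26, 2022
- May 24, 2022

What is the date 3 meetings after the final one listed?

All dates are Tuesdays, 35, 28, 28, 28, 35, 28 days apart.
Specifically, the 4th Tuesday of each month.
June 2022 — 4th Tuesday is June 28, 2022.
July 2022 — 4th Tuesday is July 26, 2022.
4th Tuesday of August 2022: August 23, 2022.

August 23, 2022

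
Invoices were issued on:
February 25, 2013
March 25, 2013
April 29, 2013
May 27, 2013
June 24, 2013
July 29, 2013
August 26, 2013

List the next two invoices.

September 30, 2013; October 28, 2013

Every date is a Monday; gaps 28, 35, 28, 28, 35, 28 days.
Each is the last Monday of its month (at least one falls on the 29th or later, ruling out '4th Monday').
September 2013 ends with Monday September 30, 2013.
Last Monday of October 2013: October 28, 2013.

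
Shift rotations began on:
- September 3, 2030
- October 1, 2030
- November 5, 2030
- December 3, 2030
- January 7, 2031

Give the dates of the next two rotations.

February 4, 2031; March 4, 2031

These are Tuesdays at 28- or 35-day spacing (28, 35, 28, 35).
The pattern: 1st Tuesday of the month.
1st Tuesday of February 2031: February 4, 2031.
1st Tuesday of March 2031: March 4, 2031.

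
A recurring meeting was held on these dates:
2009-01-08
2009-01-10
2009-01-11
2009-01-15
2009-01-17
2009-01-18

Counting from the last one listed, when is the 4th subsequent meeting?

2009-01-29

Gaps: 2, 1, 4, 2, 1 days — not constant, but cyclic with period 3.
The events fall on every Thursday, Saturday and Sunday.
The following Thursday is 2009-01-22.
The following Saturday is 2009-01-24.
The following Sunday is 2009-01-25.
The following Thursday is 2009-01-29.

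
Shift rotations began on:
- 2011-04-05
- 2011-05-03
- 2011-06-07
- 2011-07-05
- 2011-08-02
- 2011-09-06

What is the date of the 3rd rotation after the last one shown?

2011-12-06

Gaps: 28, 35, 28, 28, 35 days — a mix of 28 and 35. Every date is a Tuesday.
Each is the 1st Tuesday of its month.
1st Tuesday of October 2011: 2011-10-04.
1st Tuesday of November 2011: 2011-11-01.
1st Tuesday of December 2011: 2011-12-06.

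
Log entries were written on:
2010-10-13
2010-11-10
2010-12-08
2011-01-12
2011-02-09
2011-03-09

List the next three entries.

2011-04-13, 2011-05-11, 2011-06-08

These are Wednesdays at 28- or 35-day spacing (28, 28, 35, 28, 28).
The pattern: 2nd Wednesday of the month.
2nd Wednesday of April 2011: 2011-04-13.
May 2011 — 2nd Wednesday is 2011-05-11.
2nd Wednesday of June 2011: 2011-06-08.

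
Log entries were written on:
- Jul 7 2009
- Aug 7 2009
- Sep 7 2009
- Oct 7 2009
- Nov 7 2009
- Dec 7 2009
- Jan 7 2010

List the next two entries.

Feb 7 2010, Mar 7 2010

The day-of-month is always 7 (31, 31, 30, 31, 30, 31 days between events).
So this recurs on the 7th of each month.
Next: February 2010 → Feb 7 2010.
March 2010: Mar 7 2010.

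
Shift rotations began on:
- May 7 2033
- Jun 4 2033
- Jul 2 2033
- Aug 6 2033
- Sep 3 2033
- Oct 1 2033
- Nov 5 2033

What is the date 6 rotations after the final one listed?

May 6 2034

All dates are Saturdays, 28, 28, 35, 28, 28, 35 days apart.
Specifically, the 1st Saturday of each month.
December 2033 — 1st Saturday is Dec 3 2033.
January 2034 — 1st Saturday is Jan 7 2034.
February 2034 — 1st Saturday is Feb 4 2034.
March 2034 — 1st Saturday is Mar 4 2034.
April 2034 — 1st Saturday is Apr 1 2034.
1st Saturday of May 2034: May 6 2034.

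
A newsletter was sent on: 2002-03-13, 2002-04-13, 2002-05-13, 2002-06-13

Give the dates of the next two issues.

The day-of-month is always 13 (31, 30, 31 days between events).
So this recurs on the 13th of each month.
Next: July 2002 → 2002-07-13.
Next: August 2002 → 2002-08-13.

2002-07-13, 2002-08-13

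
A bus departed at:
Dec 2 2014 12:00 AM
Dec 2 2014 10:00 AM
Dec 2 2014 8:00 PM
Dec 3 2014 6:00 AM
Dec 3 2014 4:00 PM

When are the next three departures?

Dec 4 2014 2:00 AM, Dec 4 2014 12:00 PM, Dec 4 2014 10:00 PM

The interval is a steady 10 hours (10, 10, 10, 10).
Dec 3 2014 4:00 PM + 10 h = Dec 4 2014 2:00 AM.
Dec 4 2014 2:00 AM + 10 h = Dec 4 2014 12:00 PM.
Dec 4 2014 12:00 PM + 10 h = Dec 4 2014 10:00 PM.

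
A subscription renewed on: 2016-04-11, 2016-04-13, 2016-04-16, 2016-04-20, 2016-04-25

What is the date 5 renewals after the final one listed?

2016-06-04

Intervals are 2, 3, 4, 5 days — an arithmetic progression with common difference 1.
Next gap: 6 days. 2016-04-25 + 6 days = 2016-05-01.
Next gap: 7 days. 2016-05-01 + 7 days = 2016-05-08.
Next gap: 8 days. 2016-05-08 + 8 days = 2016-05-16.
Next gap: 9 days. 2016-05-16 + 9 days = 2016-05-25.
Next gap: 10 days. 2016-05-25 + 10 days = 2016-06-04.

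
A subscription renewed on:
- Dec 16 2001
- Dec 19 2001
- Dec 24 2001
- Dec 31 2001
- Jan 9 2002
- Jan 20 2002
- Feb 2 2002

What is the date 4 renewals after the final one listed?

Apr 15 2002

Gaps: 3, 5, 7, 9, 11, 13 days — each gap is 2 larger than the previous one.
Next gap: 15 days. Feb 2 2002 + 15 days = Feb 17 2002.
Next gap: 17 days. Feb 17 2002 + 17 days = Mar 6 2002.
Next gap: 19 days. Mar 6 2002 + 19 days = Mar 25 2002.
Next gap: 21 days. Mar 25 2002 + 21 days = Apr 15 2002.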